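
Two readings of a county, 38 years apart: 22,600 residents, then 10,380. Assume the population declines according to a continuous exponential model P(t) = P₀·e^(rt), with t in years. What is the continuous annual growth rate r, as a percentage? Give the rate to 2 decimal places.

r ≈ -2.05% per year

10380 = 22600 · e^(r·38)
e^(38r) = 10380/22600 = 0.45929
r = ln(0.45929) / 38 = -0.77807 / 38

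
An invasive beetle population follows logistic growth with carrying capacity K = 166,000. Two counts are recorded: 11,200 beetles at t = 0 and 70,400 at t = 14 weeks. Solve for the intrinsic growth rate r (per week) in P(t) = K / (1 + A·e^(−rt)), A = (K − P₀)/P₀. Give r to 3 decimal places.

A = (166000 − 11200)/11200 = 13.82143
70400 = 166000/(1 + 13.82143·e^(−r·14)) → e^(−14r) = (2.35795 − 1)/13.82143 = 0.09825
r = −ln(0.09825)/14 = 2.32024/14

r ≈ 0.166 per week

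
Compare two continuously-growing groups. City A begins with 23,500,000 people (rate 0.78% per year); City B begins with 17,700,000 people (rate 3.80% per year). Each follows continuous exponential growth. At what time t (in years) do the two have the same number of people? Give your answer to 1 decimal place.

23500000·e^(0.0078t) = 17700000·e^(0.038t)
23500000/17700000 = e^((0.038 − 0.0078)t) → ln(1.32768) = 0.0302·t
t = 0.28344 / 0.0302

t ≈ 9.4 years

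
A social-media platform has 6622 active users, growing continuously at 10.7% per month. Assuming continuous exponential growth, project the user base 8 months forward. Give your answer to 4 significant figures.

≈ 15,590 active users

P(8) = 6622 · e^(0.107·8) = 6622 · e^(0.856)
= 6622 · 2.35373 ≈ 15586.38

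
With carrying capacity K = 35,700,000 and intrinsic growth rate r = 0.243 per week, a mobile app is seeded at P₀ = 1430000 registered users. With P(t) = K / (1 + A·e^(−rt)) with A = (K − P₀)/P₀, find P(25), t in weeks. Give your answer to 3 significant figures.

≈ 33,800,000 registered users

A = (35700000 − 1430000)/1430000 = 23.96503
P(25) = 35700000 / (1 + 23.96503·e^(−0.243·25)) = 35700000 / (1 + 23.96503·0.0023)
= 35700000 / 1.05511 ≈ 33835299.39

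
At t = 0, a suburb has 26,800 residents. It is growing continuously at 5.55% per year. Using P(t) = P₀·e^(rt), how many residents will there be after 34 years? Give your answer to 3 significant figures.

≈ 177,000 residents

P(34) = 26800 · e^(0.0555·34) = 26800 · e^(1.887)
= 26800 · 6.59954 ≈ 176867.68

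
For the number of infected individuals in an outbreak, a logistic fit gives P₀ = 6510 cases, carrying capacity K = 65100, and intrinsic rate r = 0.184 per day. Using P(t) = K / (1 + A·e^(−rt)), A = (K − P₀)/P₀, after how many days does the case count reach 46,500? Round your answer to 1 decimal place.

A = (65100 − 6510)/6510 = 9
46500 = 65100/(1 + 9·e^(−0.184t)) → 1 + 9·e^(−0.184t) = 1.4
e^(−0.184t) = 0.044444 → t = ln(22.5)/0.184 = 3.11352/0.184

t ≈ 16.9 days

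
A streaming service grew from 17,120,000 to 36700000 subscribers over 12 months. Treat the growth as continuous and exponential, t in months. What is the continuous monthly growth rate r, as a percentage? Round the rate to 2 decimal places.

36700000 = 17120000 · e^(r·12)
e^(12r) = 36700000/17120000 = 2.14369
r = ln(2.14369) / 12 = 0.76253 / 12

r ≈ 6.35% per month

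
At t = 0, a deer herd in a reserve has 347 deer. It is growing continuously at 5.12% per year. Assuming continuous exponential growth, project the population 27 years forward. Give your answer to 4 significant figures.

P(27) = 347 · e^(0.0512·27) = 347 · e^(1.3824)
= 347 · 3.98445 ≈ 1382.61

≈ 1,383 deer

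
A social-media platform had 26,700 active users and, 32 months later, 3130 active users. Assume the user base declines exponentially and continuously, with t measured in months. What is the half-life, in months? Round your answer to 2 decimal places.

half-life ≈ 10.35 months

r = ln(3130/26700) / 32 = ln(0.11723) / 32 ≈ -0.066988 per month
half-life = ln 2 / |r| = 0.69315 / 0.066988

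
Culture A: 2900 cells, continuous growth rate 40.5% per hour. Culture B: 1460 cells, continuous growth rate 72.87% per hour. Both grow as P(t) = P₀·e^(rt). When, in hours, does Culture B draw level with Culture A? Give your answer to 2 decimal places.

t ≈ 2.12 hours

2900·e^(0.405t) = 1460·e^(0.7287t)
2900/1460 = e^((0.7287 − 0.405)t) → ln(1.9863) = 0.3237·t
t = 0.68627 / 0.3237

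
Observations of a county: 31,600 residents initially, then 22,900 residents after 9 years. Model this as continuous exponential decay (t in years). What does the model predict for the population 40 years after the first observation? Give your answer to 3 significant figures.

r = ln(22900/31600) / 9 ≈ -0.03578 per year
P(40) = 31600 · e^(-0.03578·40) = 31600 · 0.23902 ≈ 7553.09

≈ 7,550 residents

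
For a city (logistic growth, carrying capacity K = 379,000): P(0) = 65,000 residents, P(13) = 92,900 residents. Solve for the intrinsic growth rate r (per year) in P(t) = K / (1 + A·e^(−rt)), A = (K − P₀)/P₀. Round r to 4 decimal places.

r ≈ 0.0346 per year

A = (379000 − 65000)/65000 = 4.83077
92900 = 379000/(1 + 4.83077·e^(−r·13)) → e^(−13r) = (4.07966 − 1)/4.83077 = 0.637508
r = −ln(0.637508)/13 = 0.45019/13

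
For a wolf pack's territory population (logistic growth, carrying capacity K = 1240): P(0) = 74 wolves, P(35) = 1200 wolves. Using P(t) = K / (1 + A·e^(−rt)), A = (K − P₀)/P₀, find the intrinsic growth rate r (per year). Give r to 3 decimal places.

r ≈ 0.176 per year

A = (1240 − 74)/74 = 15.75676
1200 = 1240/(1 + 15.75676·e^(−r·35)) → e^(−35r) = (1.03333 − 1)/15.75676 = 0.002115
r = −ln(0.002115)/35 = 6.15847/35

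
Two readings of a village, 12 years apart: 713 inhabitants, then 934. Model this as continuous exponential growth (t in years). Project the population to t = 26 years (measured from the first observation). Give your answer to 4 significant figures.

≈ 1,280 inhabitants

r = ln(934/713) / 12 ≈ 0.0225 per year
P(26) = 713 · e^(0.0225·26) = 713 · 1.79497 ≈ 1279.81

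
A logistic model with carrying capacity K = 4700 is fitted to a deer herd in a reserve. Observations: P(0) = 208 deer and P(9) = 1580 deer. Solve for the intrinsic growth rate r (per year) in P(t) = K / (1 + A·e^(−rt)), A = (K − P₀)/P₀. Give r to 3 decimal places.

A = (4700 − 208)/208 = 21.59615
1580 = 4700/(1 + 21.59615·e^(−r·9)) → e^(−9r) = (2.97468 − 1)/21.59615 = 0.091437
r = −ln(0.091437)/9 = 2.39211/9

r ≈ 0.266 per year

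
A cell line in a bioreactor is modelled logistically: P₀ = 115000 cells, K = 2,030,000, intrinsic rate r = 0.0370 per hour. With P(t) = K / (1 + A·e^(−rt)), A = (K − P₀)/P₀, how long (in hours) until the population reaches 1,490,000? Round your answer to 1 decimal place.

A = (2030000 − 115000)/115000 = 16.65217
1490000 = 2030000/(1 + 16.65217·e^(−0.037t)) → 1 + 16.65217·e^(−0.037t) = 1.36242
e^(−0.037t) = 0.021764 → t = ln(45.94767)/0.037 = 3.8275/0.037

t ≈ 103.4 hours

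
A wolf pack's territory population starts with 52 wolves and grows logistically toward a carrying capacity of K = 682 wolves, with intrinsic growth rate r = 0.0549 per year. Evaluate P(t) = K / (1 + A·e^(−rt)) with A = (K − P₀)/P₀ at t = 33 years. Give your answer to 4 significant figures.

A = (682 − 52)/52 = 12.11538
P(33) = 682 / (1 + 12.11538·e^(−0.0549·33)) = 682 / (1 + 12.11538·0.163376)
= 682 / 2.97937 ≈ 228.91

≈ 228.9 wolves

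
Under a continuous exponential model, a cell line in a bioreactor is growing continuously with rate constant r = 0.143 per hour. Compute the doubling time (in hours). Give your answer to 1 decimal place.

doubling time ≈ 4.8 hours

doubling time = ln(2) / |r| = 0.69315 / 0.143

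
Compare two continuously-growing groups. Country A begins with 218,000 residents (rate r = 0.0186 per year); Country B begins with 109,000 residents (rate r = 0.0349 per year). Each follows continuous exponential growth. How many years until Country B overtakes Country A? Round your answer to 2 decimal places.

t ≈ 42.52 years

218000·e^(0.0186t) = 109000·e^(0.0349t)
218000/109000 = e^((0.0349 − 0.0186)t) → ln(2) = 0.0163·t
t = 0.69315 / 0.0163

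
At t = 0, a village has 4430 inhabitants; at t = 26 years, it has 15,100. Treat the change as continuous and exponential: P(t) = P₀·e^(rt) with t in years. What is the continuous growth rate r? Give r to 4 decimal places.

r ≈ 0.0472 per year

15100 = 4430 · e^(r·26)
e^(26r) = 15100/4430 = 3.40858
r = ln(3.40858) / 26 = 1.2263 / 26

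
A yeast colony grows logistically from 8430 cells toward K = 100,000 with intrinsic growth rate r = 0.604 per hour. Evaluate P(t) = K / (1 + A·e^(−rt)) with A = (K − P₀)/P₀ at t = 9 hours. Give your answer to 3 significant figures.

A = (100000 − 8430)/8430 = 10.8624
P(9) = 100000 / (1 + 10.8624·e^(−0.604·9)) = 100000 / (1 + 10.8624·0.004357)
= 100000 / 1.04733 ≈ 95481.24

≈ 95,500 cells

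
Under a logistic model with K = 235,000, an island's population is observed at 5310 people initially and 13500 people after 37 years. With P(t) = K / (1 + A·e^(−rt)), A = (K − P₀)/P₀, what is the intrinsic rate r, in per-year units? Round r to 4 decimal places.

A = (235000 − 5310)/5310 = 43.25612
13500 = 235000/(1 + 43.25612·e^(−r·37)) → e^(−37r) = (17.40741 − 1)/43.25612 = 0.379308
r = −ln(0.379308)/37 = 0.96941/37

r ≈ 0.0262 per year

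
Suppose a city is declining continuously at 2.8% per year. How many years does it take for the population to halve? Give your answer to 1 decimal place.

half-life ≈ 24.8 years

half-life = ln(2) / |r| = 0.69315 / 0.028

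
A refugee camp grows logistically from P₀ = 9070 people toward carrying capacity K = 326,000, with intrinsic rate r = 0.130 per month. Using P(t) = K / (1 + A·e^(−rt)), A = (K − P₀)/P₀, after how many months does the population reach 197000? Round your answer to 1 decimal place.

t ≈ 30.6 months

A = (326000 − 9070)/9070 = 34.94267
197000 = 326000/(1 + 34.94267·e^(−0.13t)) → 1 + 34.94267·e^(−0.13t) = 1.65482
e^(−0.13t) = 0.01874 → t = ln(53.36206)/0.13 = 3.9771/0.13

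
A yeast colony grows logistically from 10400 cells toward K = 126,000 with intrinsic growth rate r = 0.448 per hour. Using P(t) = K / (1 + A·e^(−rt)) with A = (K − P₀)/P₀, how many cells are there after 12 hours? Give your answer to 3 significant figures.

≈ 120,000 cells

A = (126000 − 10400)/10400 = 11.11538
P(12) = 126000 / (1 + 11.11538·e^(−0.448·12)) = 126000 / (1 + 11.11538·0.004626)
= 126000 / 1.05142 ≈ 119837.59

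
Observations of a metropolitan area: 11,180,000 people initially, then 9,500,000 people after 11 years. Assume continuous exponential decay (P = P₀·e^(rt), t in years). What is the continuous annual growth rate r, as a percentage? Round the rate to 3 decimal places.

r ≈ -1.480% per year

9500000 = 11180000 · e^(r·11)
e^(11r) = 9500000/11180000 = 0.84973
r = ln(0.84973) / 11 = -0.16283 / 11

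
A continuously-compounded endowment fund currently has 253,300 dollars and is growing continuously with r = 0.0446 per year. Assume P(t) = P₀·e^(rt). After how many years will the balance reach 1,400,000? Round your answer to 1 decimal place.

t ≈ 38.3 years

1400000 = 253300 · e^(0.0446·t)
t = ln(1400000/253300) / 0.0446 = ln(5.52704) / 0.0446 = 1.70965 / 0.0446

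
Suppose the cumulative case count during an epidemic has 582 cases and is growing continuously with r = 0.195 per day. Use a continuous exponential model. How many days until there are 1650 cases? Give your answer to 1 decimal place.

1650 = 582 · e^(0.195·t)
t = ln(1650/582) / 0.195 = ln(2.83505) / 0.195 = 1.04206 / 0.195

t ≈ 5.3 days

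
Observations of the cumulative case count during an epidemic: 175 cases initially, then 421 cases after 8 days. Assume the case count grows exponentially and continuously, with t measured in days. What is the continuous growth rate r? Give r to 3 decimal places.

r ≈ 0.110 per day

421 = 175 · e^(r·8)
e^(8r) = 421/175 = 2.40571
r = ln(2.40571) / 8 = 0.87785 / 8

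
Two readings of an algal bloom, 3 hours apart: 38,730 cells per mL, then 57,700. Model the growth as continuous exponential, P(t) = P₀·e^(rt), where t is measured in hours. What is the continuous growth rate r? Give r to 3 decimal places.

r ≈ 0.133 per hour

57700 = 38730 · e^(r·3)
e^(3r) = 57700/38730 = 1.4898
r = ln(1.4898) / 3 = 0.39864 / 3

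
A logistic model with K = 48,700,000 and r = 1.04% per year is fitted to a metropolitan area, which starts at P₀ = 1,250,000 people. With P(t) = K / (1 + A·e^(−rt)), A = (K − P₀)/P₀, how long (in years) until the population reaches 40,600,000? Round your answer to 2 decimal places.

t ≈ 504.66 years

A = (48700000 − 1250000)/1250000 = 37.96
40600000 = 48700000/(1 + 37.96·e^(−0.0104t)) → 1 + 37.96·e^(−0.0104t) = 1.19951
e^(−0.0104t) = 0.005256 → t = ln(190.26864)/0.0104 = 5.24844/0.0104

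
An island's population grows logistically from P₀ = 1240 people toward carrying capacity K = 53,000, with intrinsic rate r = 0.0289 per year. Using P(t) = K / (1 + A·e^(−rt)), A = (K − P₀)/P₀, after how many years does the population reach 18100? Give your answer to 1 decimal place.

A = (53000 − 1240)/1240 = 41.74194
18100 = 53000/(1 + 41.74194·e^(−0.0289t)) → 1 + 41.74194·e^(−0.0289t) = 2.92818
e^(−0.0289t) = 0.046193 → t = ln(21.6484)/0.0289 = 3.07493/0.0289

t ≈ 106.4 years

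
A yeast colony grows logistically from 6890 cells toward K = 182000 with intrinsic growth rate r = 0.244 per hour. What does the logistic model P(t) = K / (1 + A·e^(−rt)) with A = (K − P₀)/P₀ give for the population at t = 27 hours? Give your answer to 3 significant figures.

A = (182000 − 6890)/6890 = 25.41509
P(27) = 182000 / (1 + 25.41509·e^(−0.244·27)) = 182000 / (1 + 25.41509·0.001377)
= 182000 / 1.03499 ≈ 175846.89

≈ 176,000 cells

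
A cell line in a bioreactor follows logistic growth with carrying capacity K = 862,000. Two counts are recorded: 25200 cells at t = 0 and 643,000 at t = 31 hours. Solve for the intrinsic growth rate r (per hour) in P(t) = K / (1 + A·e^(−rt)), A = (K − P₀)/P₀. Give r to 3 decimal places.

A = (862000 − 25200)/25200 = 33.20635
643000 = 862000/(1 + 33.20635·e^(−r·31)) → e^(−31r) = (1.34059 − 1)/33.20635 = 0.010257
r = −ln(0.010257)/31 = 4.57981/31

r ≈ 0.148 per hour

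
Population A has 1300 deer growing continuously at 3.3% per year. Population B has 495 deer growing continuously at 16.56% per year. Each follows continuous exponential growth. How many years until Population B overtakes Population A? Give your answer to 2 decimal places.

1300·e^(0.033t) = 495·e^(0.1656t)
1300/495 = e^((0.1656 − 0.033)t) → ln(2.62626) = 0.1326·t
t = 0.96556 / 0.1326

t ≈ 7.28 years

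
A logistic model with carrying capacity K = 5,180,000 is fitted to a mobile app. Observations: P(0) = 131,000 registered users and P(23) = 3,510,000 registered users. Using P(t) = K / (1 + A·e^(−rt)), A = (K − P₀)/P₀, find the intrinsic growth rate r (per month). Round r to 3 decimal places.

r ≈ 0.191 per month

A = (5180000 − 131000)/131000 = 38.54198
3510000 = 5180000/(1 + 38.54198·e^(−r·23)) → e^(−23r) = (1.47578 − 1)/38.54198 = 0.012345
r = −ln(0.012345)/23 = 4.39454/23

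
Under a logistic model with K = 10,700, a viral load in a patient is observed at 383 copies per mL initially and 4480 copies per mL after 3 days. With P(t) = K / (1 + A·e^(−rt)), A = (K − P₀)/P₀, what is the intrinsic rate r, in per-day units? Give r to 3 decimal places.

A = (10700 − 383)/383 = 26.93734
4480 = 10700/(1 + 26.93734·e^(−r·3)) → e^(−3r) = (2.38839 − 1)/26.93734 = 0.051542
r = −ln(0.051542)/3 = 2.96537/3

r ≈ 0.988 per day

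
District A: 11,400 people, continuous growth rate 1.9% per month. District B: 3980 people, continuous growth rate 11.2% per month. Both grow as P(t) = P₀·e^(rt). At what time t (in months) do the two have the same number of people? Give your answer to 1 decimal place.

11400·e^(0.019t) = 3980·e^(0.112t)
11400/3980 = e^((0.112 − 0.019)t) → ln(2.86432) = 0.093·t
t = 1.05233 / 0.093

t ≈ 11.3 months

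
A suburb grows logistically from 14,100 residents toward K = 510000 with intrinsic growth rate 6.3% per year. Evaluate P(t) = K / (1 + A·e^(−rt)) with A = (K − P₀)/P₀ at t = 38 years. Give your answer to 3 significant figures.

A = (510000 − 14100)/14100 = 35.17021
P(38) = 510000 / (1 + 35.17021·e^(−0.063·38)) = 510000 / (1 + 35.17021·0.091264)
= 510000 / 4.20977 ≈ 121146.74

≈ 121,000 residents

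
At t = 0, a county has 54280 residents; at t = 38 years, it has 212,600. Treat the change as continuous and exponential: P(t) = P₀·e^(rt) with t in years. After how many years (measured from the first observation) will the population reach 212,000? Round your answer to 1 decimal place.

r = ln(212600/54280) / 38 ≈ 0.035928 per year
t = ln(212000/54280) / r = 1.36243 / 0.035928 ≈ 37.921

t ≈ 37.9 years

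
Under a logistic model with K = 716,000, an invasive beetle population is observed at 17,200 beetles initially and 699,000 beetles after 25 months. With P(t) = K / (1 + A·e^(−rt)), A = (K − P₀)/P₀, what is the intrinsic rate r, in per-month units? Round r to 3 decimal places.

A = (716000 − 17200)/17200 = 40.62791
699000 = 716000/(1 + 40.62791·e^(−r·25)) → e^(−25r) = (1.02432 − 1)/40.62791 = 0.000599
r = −ln(0.000599)/25 = 7.42089/25

r ≈ 0.297 per month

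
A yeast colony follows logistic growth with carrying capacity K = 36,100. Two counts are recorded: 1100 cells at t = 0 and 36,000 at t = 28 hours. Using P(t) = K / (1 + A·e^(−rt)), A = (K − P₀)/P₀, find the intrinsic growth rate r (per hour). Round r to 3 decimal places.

A = (36100 − 1100)/1100 = 31.81818
36000 = 36100/(1 + 31.81818·e^(−r·28)) → e^(−28r) = (1.00278 − 1)/31.81818 = 0.000087
r = −ln(0.000087)/28 = 9.34614/28

r ≈ 0.334 per hour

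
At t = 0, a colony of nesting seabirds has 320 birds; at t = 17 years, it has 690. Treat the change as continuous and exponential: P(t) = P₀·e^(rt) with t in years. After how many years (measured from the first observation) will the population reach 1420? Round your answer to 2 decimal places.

r = ln(690/320) / 17 ≈ 0.045198 per year
t = ln(1420/320) / r = 1.49009 / 0.045198 ≈ 32.968

t ≈ 32.97 years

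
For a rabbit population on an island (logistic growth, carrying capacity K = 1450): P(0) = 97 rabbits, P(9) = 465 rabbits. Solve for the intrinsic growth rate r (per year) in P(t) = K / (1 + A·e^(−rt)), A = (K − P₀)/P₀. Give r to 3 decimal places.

A = (1450 − 97)/97 = 13.94845
465 = 1450/(1 + 13.94845·e^(−r·9)) → e^(−9r) = (3.11828 − 1)/13.94845 = 0.151865
r = −ln(0.151865)/9 = 1.88476/9

r ≈ 0.209 per year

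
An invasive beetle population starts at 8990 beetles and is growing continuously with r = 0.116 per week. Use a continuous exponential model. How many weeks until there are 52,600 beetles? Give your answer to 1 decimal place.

52600 = 8990 · e^(0.116·t)
t = ln(52600/8990) / 0.116 = ln(5.85095) / 0.116 = 1.7666 / 0.116

t ≈ 15.2 weeks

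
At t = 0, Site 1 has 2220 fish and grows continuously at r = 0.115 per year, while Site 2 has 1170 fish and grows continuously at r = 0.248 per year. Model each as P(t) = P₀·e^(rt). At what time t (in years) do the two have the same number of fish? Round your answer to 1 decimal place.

2220·e^(0.115t) = 1170·e^(0.248t)
2220/1170 = e^((0.248 − 0.115)t) → ln(1.89744) = 0.133·t
t = 0.6405 / 0.133

t ≈ 4.8 years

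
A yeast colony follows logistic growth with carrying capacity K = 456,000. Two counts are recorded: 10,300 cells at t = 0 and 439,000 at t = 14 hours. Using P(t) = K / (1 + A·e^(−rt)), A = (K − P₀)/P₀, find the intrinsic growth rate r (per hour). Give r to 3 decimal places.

A = (456000 − 10300)/10300 = 43.27184
439000 = 456000/(1 + 43.27184·e^(−r·14)) → e^(−14r) = (1.03872 − 1)/43.27184 = 0.000895
r = −ln(0.000895)/14 = 7.01879/14

r ≈ 0.501 per hour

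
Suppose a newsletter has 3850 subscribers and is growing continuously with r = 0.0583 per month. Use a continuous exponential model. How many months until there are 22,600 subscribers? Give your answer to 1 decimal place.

t ≈ 30.4 months

22600 = 3850 · e^(0.0583·t)
t = ln(22600/3850) / 0.0583 = ln(5.87013) / 0.0583 = 1.76988 / 0.0583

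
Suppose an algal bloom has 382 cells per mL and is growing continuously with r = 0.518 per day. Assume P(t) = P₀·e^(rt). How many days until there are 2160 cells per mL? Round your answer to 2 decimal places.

2160 = 382 · e^(0.518·t)
t = ln(2160/382) / 0.518 = ln(5.65445) / 0.518 = 1.73244 / 0.518

t ≈ 3.34 days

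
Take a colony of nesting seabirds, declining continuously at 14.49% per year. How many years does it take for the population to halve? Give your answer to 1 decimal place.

half-life = ln(2) / |r| = 0.69315 / 0.1449

half-life ≈ 4.8 years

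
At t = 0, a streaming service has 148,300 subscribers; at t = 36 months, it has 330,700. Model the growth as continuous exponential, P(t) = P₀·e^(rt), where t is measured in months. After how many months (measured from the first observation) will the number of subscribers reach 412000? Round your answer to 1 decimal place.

r = ln(330700/148300) / 36 ≈ 0.022277 per month
t = ln(412000/148300) / r = 1.02179 / 0.022277 ≈ 45.867

t ≈ 45.9 months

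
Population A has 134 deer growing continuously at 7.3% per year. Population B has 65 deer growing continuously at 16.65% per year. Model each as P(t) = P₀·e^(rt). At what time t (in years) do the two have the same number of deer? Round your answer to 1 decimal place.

134·e^(0.073t) = 65·e^(0.1665t)
134/65 = e^((0.1665 − 0.073)t) → ln(2.06154) = 0.0935·t
t = 0.72345 / 0.0935

t ≈ 7.7 years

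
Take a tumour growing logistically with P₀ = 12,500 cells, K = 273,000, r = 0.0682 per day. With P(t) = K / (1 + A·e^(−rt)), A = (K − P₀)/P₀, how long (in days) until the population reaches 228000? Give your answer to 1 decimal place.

t ≈ 68.3 days

A = (273000 − 12500)/12500 = 20.84
228000 = 273000/(1 + 20.84·e^(−0.0682t)) → 1 + 20.84·e^(−0.0682t) = 1.19737
e^(−0.0682t) = 0.009471 → t = ln(105.58933)/0.0682 = 4.65956/0.0682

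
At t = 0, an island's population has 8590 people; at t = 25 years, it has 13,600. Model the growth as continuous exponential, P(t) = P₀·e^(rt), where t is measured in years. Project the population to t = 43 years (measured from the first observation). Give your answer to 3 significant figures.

r = ln(13600/8590) / 25 ≈ 0.018379 per year
P(43) = 8590 · e^(0.018379·43) = 8590 · 2.20404 ≈ 18932.67

≈ 18,900 people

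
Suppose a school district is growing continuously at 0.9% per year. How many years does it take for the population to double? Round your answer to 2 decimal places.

doubling time = ln(2) / |r| = 0.69315 / 0.009

doubling time ≈ 77.02 years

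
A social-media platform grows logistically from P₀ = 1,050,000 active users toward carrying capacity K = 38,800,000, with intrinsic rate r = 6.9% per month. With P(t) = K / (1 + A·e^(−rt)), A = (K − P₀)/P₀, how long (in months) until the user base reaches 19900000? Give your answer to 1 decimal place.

t ≈ 52.7 months

A = (38800000 − 1050000)/1050000 = 35.95238
19900000 = 38800000/(1 + 35.95238·e^(−0.069t)) → 1 + 35.95238·e^(−0.069t) = 1.94975
e^(−0.069t) = 0.026417 → t = ln(37.85462)/0.069 = 3.63375/0.069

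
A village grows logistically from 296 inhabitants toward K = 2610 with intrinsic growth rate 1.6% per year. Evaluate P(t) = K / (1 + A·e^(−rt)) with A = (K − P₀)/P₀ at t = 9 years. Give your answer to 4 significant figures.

≈ 335.9 inhabitants

A = (2610 − 296)/296 = 7.81757
P(9) = 2610 / (1 + 7.81757·e^(−0.016·9)) = 2610 / (1 + 7.81757·0.865888)
= 2610 / 7.76914 ≈ 335.94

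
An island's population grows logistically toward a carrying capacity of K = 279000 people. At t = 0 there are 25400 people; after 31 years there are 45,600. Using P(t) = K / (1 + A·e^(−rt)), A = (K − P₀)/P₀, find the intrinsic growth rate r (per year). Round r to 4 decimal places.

r ≈ 0.0216 per year

A = (279000 − 25400)/25400 = 9.98425
45600 = 279000/(1 + 9.98425·e^(−r·31)) → e^(−31r) = (6.11842 − 1)/9.98425 = 0.512649
r = −ln(0.512649)/31 = 0.66816/31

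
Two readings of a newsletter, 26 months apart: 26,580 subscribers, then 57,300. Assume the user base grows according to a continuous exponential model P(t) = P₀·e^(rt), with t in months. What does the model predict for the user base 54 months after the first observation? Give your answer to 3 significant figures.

≈ 131,000 subscribers

r = ln(57300/26580) / 26 ≈ 0.029544 per month
P(54) = 26580 · e^(0.029544·54) = 26580 · 4.93016 ≈ 131043.59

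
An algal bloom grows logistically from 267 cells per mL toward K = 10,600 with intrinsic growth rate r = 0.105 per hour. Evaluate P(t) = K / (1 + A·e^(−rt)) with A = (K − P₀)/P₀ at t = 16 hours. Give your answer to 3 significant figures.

≈ 1,290 cells per mL

A = (10600 − 267)/267 = 38.70037
P(16) = 10600 / (1 + 38.70037·e^(−0.105·16)) = 10600 / (1 + 38.70037·0.186374)
= 10600 / 8.21274 ≈ 1290.68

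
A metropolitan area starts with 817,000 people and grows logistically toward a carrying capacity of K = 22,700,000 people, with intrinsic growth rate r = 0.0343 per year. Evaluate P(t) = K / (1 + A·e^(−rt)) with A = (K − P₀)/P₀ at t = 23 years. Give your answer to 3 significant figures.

≈ 1,720,000 people

A = (22700000 − 817000)/817000 = 26.78458
P(23) = 22700000 / (1 + 26.78458·e^(−0.0343·23)) = 22700000 / (1 + 26.78458·0.454344)
= 22700000 / 13.16942 ≈ 1723690.16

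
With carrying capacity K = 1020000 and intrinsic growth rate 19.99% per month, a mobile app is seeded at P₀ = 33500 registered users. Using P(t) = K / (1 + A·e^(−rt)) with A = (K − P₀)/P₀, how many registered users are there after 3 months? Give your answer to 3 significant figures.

A = (1020000 − 33500)/33500 = 29.44776
P(3) = 1020000 / (1 + 29.44776·e^(−0.1999·3)) = 1020000 / (1 + 29.44776·0.548976)
= 1020000 / 17.16612 ≈ 59419.36

≈ 59,400 registered users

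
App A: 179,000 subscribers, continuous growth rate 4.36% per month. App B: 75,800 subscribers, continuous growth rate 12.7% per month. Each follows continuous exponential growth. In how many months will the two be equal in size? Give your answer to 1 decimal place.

179000·e^(0.0436t) = 75800·e^(0.127t)
179000/75800 = e^((0.127 − 0.0436)t) → ln(2.36148) = 0.0834·t
t = 0.85929 / 0.0834

t ≈ 10.3 months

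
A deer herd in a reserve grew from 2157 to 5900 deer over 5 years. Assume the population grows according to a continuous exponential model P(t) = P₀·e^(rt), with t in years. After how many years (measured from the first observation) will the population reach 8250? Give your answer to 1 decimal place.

r = ln(5900/2157) / 5 ≈ 0.201247 per year
t = ln(8250/2157) / r = 1.34149 / 0.201247 ≈ 6.666

t ≈ 6.7 years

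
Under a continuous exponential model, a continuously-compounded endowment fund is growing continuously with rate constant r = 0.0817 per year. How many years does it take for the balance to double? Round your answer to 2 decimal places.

doubling time = ln(2) / |r| = 0.69315 / 0.0817

doubling time ≈ 8.48 years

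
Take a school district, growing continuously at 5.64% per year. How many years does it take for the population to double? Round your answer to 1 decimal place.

doubling time ≈ 12.3 years

doubling time = ln(2) / |r| = 0.69315 / 0.0564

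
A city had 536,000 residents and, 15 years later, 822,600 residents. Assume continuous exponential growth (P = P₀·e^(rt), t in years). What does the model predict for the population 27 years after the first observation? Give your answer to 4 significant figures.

r = ln(822600/536000) / 15 ≈ 0.028556 per year
P(27) = 536000 · e^(0.028556·27) = 536000 · 2.16194 ≈ 1158798.27

≈ 1,159,000 residents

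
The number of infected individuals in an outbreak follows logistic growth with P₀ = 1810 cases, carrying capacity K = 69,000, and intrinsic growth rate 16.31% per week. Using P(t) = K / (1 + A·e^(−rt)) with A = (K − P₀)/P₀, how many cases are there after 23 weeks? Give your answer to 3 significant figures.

A = (69000 − 1810)/1810 = 37.12155
P(23) = 69000 / (1 + 37.12155·e^(−0.1631·23)) = 69000 / (1 + 37.12155·0.023487)
= 69000 / 1.87188 ≈ 36861.32

≈ 36,900 cases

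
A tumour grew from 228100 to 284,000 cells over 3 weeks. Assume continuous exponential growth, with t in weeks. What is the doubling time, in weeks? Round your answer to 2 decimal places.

r = ln(284000/228100) / 3 = ln(1.24507) / 3 ≈ 0.073063 per week
doubling time = ln 2 / |r| = 0.69315 / 0.073063

doubling time ≈ 9.49 weeks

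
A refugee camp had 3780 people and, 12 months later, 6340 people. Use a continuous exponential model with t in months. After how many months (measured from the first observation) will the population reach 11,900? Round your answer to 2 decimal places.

r = ln(6340/3780) / 12 ≈ 0.043096 per month
t = ln(11900/3780) / r = 1.14681 / 0.043096 ≈ 26.611

t ≈ 26.61 months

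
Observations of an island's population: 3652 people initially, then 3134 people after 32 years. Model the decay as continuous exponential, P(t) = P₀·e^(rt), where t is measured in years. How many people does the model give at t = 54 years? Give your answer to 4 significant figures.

r = ln(3134/3652) / 32 ≈ -0.00478 per year
P(54) = 3652 · e^(-0.00478·54) = 3652 · 0.7725 ≈ 2821.16

≈ 2,821 people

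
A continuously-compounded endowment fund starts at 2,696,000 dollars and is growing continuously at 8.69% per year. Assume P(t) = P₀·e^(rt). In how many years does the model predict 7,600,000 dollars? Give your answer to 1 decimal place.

7600000 = 2696000 · e^(0.0869·t)
t = ln(7600000/2696000) / 0.0869 = ln(2.81899) / 0.0869 = 1.03638 / 0.0869

t ≈ 11.9 years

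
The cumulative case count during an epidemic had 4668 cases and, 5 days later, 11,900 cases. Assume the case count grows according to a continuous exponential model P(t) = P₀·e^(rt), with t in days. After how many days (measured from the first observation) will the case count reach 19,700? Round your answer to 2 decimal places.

r = ln(11900/4668) / 5 ≈ 0.187162 per day
t = ln(19700/4668) / r = 1.43989 / 0.187162 ≈ 7.693

t ≈ 7.69 days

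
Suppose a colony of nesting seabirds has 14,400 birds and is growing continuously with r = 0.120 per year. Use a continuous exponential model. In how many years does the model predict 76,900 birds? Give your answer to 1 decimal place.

t ≈ 14.0 years

76900 = 14400 · e^(0.12·t)
t = ln(76900/14400) / 0.12 = ln(5.34028) / 0.12 = 1.67528 / 0.12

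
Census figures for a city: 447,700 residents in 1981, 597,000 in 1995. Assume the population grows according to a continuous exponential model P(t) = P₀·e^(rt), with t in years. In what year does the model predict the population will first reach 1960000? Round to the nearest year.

year 2053

r = ln(597000/447700) / 14 = 0.28779/14 ≈ 0.020557 per year
t = ln(1960000/447700) / r = 1.47658/0.020557 ≈ 71.83 years after 1981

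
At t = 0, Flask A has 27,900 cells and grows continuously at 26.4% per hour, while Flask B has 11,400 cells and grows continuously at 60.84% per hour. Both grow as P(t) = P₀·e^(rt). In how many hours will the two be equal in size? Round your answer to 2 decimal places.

t ≈ 2.60 hours

27900·e^(0.264t) = 11400·e^(0.6084t)
27900/11400 = e^((0.6084 − 0.264)t) → ln(2.44737) = 0.3444·t
t = 0.89501 / 0.3444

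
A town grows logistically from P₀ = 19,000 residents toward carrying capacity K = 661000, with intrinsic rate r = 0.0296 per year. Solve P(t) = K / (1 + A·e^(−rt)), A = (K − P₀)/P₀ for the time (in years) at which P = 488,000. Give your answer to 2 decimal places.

A = (661000 − 19000)/19000 = 33.78947
488000 = 661000/(1 + 33.78947·e^(−0.0296t)) → 1 + 33.78947·e^(−0.0296t) = 1.35451
e^(−0.0296t) = 0.010492 → t = ln(95.31366)/0.0296 = 4.55717/0.0296

t ≈ 153.96 years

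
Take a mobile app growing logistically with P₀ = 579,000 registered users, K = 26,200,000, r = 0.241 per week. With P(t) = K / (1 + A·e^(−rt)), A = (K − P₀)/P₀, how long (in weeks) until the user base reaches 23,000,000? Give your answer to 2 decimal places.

t ≈ 23.91 weeks

A = (26200000 − 579000)/579000 = 44.25043
23000000 = 26200000/(1 + 44.25043·e^(−0.241t)) → 1 + 44.25043·e^(−0.241t) = 1.13913
e^(−0.241t) = 0.003144 → t = ln(318.04998)/0.241 = 5.76221/0.241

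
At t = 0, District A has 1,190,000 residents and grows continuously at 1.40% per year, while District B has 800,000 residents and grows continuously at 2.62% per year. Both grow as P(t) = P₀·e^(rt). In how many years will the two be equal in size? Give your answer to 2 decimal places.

1190000·e^(0.014t) = 800000·e^(0.0262t)
1190000/800000 = e^((0.0262 − 0.014)t) → ln(1.4875) = 0.0122·t
t = 0.3971 / 0.0122

t ≈ 32.55 years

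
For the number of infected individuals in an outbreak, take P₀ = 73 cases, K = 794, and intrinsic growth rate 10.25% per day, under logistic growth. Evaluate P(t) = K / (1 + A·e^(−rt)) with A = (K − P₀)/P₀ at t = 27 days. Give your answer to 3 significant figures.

≈ 490 cases

A = (794 − 73)/73 = 9.87671
P(27) = 794 / (1 + 9.87671·e^(−0.1025·27)) = 794 / (1 + 9.87671·0.062819)
= 794 / 1.62044 ≈ 489.99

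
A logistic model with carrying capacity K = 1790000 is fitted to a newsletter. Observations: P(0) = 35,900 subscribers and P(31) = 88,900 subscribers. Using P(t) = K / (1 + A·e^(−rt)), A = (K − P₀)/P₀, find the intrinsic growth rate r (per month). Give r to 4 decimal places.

r ≈ 0.0302 per month

A = (1790000 − 35900)/35900 = 48.86072
88900 = 1790000/(1 + 48.86072·e^(−r·31)) → e^(−31r) = (20.13498 − 1)/48.86072 = 0.391623
r = −ln(0.391623)/31 = 0.93746/31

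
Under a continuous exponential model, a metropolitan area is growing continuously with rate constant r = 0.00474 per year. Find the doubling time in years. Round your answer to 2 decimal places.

doubling time = ln(2) / |r| = 0.69315 / 0.00474

doubling time ≈ 146.23 years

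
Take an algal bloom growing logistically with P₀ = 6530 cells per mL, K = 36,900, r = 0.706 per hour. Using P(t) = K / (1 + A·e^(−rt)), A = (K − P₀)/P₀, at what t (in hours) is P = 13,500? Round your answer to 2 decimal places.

A = (36900 − 6530)/6530 = 4.65084
13500 = 36900/(1 + 4.65084·e^(−0.706t)) → 1 + 4.65084·e^(−0.706t) = 2.73333
e^(−0.706t) = 0.372692 → t = ln(2.68318)/0.706 = 0.987/0.706

t ≈ 1.40 hours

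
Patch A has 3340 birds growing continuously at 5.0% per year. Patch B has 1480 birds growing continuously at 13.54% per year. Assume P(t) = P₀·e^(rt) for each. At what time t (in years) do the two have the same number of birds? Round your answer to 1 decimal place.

3340·e^(0.05t) = 1480·e^(0.1354t)
3340/1480 = e^((0.1354 − 0.05)t) → ln(2.25676) = 0.0854·t
t = 0.81393 / 0.0854

t ≈ 9.5 years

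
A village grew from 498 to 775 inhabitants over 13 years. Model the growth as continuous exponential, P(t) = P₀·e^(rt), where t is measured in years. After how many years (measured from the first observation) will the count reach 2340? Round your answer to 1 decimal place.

t ≈ 45.5 years

r = ln(775/498) / 13 ≈ 0.03402 per year
t = ln(2340/498) / r = 1.54731 / 0.03402 ≈ 45.482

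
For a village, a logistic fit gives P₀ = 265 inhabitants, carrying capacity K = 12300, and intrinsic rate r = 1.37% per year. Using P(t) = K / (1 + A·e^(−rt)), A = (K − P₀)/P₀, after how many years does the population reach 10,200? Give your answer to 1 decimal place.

t ≈ 393.9 years

A = (12300 − 265)/265 = 45.41509
10200 = 12300/(1 + 45.41509·e^(−0.0137t)) → 1 + 45.41509·e^(−0.0137t) = 1.20588
e^(−0.0137t) = 0.004533 → t = ln(220.5876)/0.0137 = 5.39629/0.0137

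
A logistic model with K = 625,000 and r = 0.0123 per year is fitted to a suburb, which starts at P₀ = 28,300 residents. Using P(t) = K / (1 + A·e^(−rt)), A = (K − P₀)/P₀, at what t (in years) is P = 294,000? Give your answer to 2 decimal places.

t ≈ 238.21 years

A = (625000 − 28300)/28300 = 21.08481
294000 = 625000/(1 + 21.08481·e^(−0.0123t)) → 1 + 21.08481·e^(−0.0123t) = 2.12585
e^(−0.0123t) = 0.053396 → t = ln(18.72789)/0.0123 = 2.93001/0.0123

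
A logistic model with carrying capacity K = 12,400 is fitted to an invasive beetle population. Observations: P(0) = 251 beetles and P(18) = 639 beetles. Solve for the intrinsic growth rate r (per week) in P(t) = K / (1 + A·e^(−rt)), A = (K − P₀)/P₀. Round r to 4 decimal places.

r ≈ 0.0537 per week

A = (12400 − 251)/251 = 48.40239
639 = 12400/(1 + 48.40239·e^(−r·18)) → e^(−18r) = (19.40532 − 1)/48.40239 = 0.380256
r = −ln(0.380256)/18 = 0.96691/18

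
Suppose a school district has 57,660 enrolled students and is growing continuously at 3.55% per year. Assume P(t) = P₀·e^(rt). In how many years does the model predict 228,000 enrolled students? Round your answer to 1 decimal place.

t ≈ 38.7 years

228000 = 57660 · e^(0.0355·t)
t = ln(228000/57660) / 0.0355 = ln(3.95421) / 0.0355 = 1.37478 / 0.0355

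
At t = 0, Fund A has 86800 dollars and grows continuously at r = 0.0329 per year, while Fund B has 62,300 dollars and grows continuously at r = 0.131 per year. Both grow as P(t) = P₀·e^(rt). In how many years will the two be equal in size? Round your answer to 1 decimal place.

86800·e^(0.0329t) = 62300·e^(0.131t)
86800/62300 = e^((0.131 − 0.0329)t) → ln(1.39326) = 0.0981·t
t = 0.33165 / 0.0981

t ≈ 3.4 years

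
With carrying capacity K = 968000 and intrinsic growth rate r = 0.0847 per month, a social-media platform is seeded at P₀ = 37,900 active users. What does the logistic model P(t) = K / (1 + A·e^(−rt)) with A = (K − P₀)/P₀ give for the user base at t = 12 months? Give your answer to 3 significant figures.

≈ 98,000 active users

A = (968000 − 37900)/37900 = 24.5409
P(12) = 968000 / (1 + 24.5409·e^(−0.0847·12)) = 968000 / (1 + 24.5409·0.361895)
= 968000 / 9.88124 ≈ 97963.43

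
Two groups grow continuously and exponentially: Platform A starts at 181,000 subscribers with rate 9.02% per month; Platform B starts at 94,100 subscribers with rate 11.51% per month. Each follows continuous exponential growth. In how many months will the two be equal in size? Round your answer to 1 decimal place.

t ≈ 26.3 months

181000·e^(0.0902t) = 94100·e^(0.1151t)
181000/94100 = e^((0.1151 − 0.0902)t) → ln(1.92349) = 0.0249·t
t = 0.65414 / 0.0249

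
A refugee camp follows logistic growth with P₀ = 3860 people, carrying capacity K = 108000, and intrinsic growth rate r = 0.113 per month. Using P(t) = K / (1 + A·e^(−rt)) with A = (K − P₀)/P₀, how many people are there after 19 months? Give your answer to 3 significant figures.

A = (108000 − 3860)/3860 = 26.97927
P(19) = 108000 / (1 + 26.97927·e^(−0.113·19)) = 108000 / (1 + 26.97927·0.116834)
= 108000 / 4.1521 ≈ 26010.93

≈ 26,000 people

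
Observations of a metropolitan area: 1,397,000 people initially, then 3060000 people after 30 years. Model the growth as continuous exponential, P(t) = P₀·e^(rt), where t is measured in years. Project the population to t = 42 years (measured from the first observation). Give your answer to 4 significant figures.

≈ 4,187,000 people

r = ln(3060000/1397000) / 30 ≈ 0.026136 per year
P(42) = 1397000 · e^(0.026136·42) = 1397000 · 2.99733 ≈ 4187274.52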